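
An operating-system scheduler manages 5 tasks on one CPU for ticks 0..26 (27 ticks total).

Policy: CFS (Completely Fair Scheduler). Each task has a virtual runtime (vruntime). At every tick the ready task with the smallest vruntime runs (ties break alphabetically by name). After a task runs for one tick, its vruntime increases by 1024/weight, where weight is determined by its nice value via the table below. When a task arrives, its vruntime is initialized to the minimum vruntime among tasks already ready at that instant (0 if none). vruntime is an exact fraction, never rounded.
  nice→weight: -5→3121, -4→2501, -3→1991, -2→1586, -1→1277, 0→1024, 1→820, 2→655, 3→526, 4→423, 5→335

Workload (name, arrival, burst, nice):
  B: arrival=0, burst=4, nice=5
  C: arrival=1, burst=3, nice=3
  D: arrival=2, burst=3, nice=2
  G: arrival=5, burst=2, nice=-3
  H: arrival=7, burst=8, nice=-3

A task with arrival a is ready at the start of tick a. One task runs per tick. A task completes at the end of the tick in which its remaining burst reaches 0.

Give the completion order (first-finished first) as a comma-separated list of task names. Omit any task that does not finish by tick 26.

completion order = G, D, C, H, B

t=0: vr[B=0] → run B
t=1: vr[B=1024/335 C=1024/335] → run B
t=2: vr[B=2048/335 C=1024/335 D=1024/335] → run C
t=3: vr[B=2048/335 C=440832/88105 D=1024/335] → run D
t=4: vr[B=2048/335 C=440832/88105 D=202752/43885] → run D
t=5: vr[B=2048/335 C=440832/88105 D=54272/8777 G=440832/88105] → run C
t=6: vr[B=2048/335 C=612352/88105 D=54272/8777 G=440832/88105] → run G
t=7: vr[B=2048/335 C=612352/88105 D=54272/8777 G=967916032/175417055 H=967916032/175417055] → run G
t=8: vr[B=2048/335 C=612352/88105 D=54272/8777 H=967916032/175417055] → run H
t=9: vr[B=2048/335 C=612352/88105 D=54272/8777 H=1058135552/175417055] → run H
t=10: vr[B=2048/335 C=612352/88105 D=54272/8777 H=1148355072/175417055] → run B
t=11: vr[B=3072/335 C=612352/88105 D=54272/8777 H=1148355072/175417055] → run D
t=12: vr[B=3072/335 C=612352/88105 H=1148355072/175417055] → run H
t=13: vr[B=3072/335 C=612352/88105 H=1238574592/175417055] → run C
t=14: vr[B=3072/335 H=1238574592/175417055] → run H
t=15: vr[B=3072/335 H=1328794112/175417055] → run H
t=16: vr[B=3072/335 H=1419013632/175417055] → run H
t=17: vr[B=3072/335 H=1509233152/175417055] → run H
t=18: vr[B=3072/335 H=1599452672/175417055] → run H
t=19: vr[B=3072/335] → run B
t=20: (idle)
t=21: (idle)
t=22: (idle)
t=23: (idle)
t=24: (idle)
t=25: (idle)
t=26: (idle)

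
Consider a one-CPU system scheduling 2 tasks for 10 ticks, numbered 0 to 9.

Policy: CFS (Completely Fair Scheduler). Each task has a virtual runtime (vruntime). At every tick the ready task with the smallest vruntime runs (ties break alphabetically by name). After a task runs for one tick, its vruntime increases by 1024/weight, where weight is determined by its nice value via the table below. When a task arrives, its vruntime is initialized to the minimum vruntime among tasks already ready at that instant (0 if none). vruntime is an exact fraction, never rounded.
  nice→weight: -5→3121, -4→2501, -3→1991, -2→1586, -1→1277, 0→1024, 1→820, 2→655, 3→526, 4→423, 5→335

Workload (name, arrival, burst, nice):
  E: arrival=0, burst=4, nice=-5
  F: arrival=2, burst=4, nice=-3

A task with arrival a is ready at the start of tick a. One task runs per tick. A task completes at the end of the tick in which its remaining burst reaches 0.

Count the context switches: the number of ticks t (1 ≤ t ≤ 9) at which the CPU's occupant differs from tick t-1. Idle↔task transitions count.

t=0: vr[E=0] → run E
t=1: vr[E=1024/3121] → run E
t=2: vr[E=2048/3121 F=2048/3121] → run E
t=3: vr[E=3072/3121 F=2048/3121] → run F
t=4: vr[E=3072/3121 F=7273472/6213911] → run E
t=5: vr[F=7273472/6213911] → run F
t=6: vr[F=10469376/6213911] → run F
t=7: vr[F=13665280/6213911] → run F
t=8: (idle)
t=9: (idle)

context switches = 4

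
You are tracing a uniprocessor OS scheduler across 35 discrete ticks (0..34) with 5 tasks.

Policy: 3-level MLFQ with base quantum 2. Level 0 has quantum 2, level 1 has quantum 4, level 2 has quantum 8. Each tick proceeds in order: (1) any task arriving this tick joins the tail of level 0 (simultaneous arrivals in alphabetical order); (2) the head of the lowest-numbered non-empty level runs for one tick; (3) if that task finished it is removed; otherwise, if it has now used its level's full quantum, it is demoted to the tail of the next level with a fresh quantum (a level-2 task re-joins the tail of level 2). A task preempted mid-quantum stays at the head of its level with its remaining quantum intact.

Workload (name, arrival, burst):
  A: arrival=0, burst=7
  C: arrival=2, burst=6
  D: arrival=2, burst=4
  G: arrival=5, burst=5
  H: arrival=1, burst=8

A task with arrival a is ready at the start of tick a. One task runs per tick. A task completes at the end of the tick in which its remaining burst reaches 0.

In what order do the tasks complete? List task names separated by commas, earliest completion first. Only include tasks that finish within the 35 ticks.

completion order = C, D, G, A, H

t=0: L0/L1/L2 = A/-/- → run A
t=1: L0/L1/L2 = AH/-/- → run A
t=2: L0/L1/L2 = HCD/A/- → run H
t=3: L0/L1/L2 = HCD/A/- → run H
t=4: L0/L1/L2 = CD/AH/- → run C
t=5: L0/L1/L2 = CDG/AH/- → run C
t=6: L0/L1/L2 = DG/AHC/- → run D
t=7: L0/L1/L2 = DG/AHC/- → run D
t=8: L0/L1/L2 = G/AHCD/- → run G
t=9: L0/L1/L2 = G/AHCD/- → run G
t=10: L0/L1/L2 = -/AHCDG/- → run A
t=11: L0/L1/L2 = -/AHCDG/- → run A
t=12: L0/L1/L2 = -/AHCDG/- → run A
t=13: L0/L1/L2 = -/AHCDG/- → run A
t=14: L0/L1/L2 = -/HCDG/A → run H
t=15: L0/L1/L2 = -/HCDG/A → run H
t=16: L0/L1/L2 = -/HCDG/A → run H
t=17: L0/L1/L2 = -/HCDG/A → run H
t=18: L0/L1/L2 = -/CDG/AH → run C
t=19: L0/L1/L2 = -/CDG/AH → run C
t=20: L0/L1/L2 = -/CDG/AH → run C
t=21: L0/L1/L2 = -/CDG/AH → run C
t=22: L0/L1/L2 = -/DG/AH → run D
t=23: L0/L1/L2 = -/DG/AH → run D
t=24: L0/L1/L2 = -/G/AH → run G
t=25: L0/L1/L2 = -/G/AH → run G
t=26: L0/L1/L2 = -/G/AH → run G
t=27: L0/L1/L2 = -/-/AH → run A
t=28: L0/L1/L2 = -/-/H → run H
t=29: L0/L1/L2 = -/-/H → run H
t=30: (idle)
t=31: (idle)
t=32: (idle)
t=33: (idle)
t=34: (idle)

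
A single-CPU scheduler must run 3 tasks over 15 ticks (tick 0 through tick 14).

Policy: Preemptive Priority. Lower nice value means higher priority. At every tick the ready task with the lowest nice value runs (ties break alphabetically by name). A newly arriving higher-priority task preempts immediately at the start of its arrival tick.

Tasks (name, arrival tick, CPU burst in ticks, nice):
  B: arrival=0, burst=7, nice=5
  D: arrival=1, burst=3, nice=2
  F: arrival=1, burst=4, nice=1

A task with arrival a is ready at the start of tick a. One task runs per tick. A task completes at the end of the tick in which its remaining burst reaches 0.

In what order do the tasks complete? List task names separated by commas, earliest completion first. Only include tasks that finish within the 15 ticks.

t=0: ready={B} → run B
t=1: ready={B,D,F} → run F
t=2: ready={B,D,F} → run F
t=3: ready={B,D,F} → run F
t=4: ready={B,D,F} → run F
t=5: ready={B,D} → run D
t=6: ready={B,D} → run D
t=7: ready={B,D} → run D
t=8: ready={B} → run B
t=9: ready={B} → run B
t=10: ready={B} → run B
t=11: ready={B} → run B
t=12: ready={B} → run B
t=13: ready={B} → run B
t=14: (idle)

completion order = F, D, B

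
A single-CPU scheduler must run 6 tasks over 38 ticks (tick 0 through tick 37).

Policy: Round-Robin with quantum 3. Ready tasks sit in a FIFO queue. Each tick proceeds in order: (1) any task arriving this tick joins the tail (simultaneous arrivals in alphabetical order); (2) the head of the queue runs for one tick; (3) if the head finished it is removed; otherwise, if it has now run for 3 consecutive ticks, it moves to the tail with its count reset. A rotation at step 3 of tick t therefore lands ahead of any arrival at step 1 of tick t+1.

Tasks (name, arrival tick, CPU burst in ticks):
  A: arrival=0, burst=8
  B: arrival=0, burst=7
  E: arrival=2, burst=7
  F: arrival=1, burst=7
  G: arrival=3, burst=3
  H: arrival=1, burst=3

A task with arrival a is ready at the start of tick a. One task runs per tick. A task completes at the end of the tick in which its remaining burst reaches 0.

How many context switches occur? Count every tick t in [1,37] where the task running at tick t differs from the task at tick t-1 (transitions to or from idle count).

context switches = 14

t=0: queue=[A,B] q_used=0 → run A
t=1: queue=[A,B,F,H] q_used=1 → run A
t=2: queue=[A,B,F,H,E] q_used=2 → run A
t=3: queue=[B,F,H,E,A,G] q_used=0 → run B
t=4: queue=[B,F,H,E,A,G] q_used=1 → run B
t=5: queue=[B,F,H,E,A,G] q_used=2 → run B
t=6: queue=[F,H,E,A,G,B] q_used=0 → run F
t=7: queue=[F,H,E,A,G,B] q_used=1 → run F
t=8: queue=[F,H,E,A,G,B] q_used=2 → run F
t=9: queue=[H,E,A,G,B,F] q_used=0 → run H
t=10: queue=[H,E,A,G,B,F] q_used=1 → run H
t=11: queue=[H,E,A,G,B,F] q_used=2 → run H
t=12: queue=[E,A,G,B,F] q_used=0 → run E
t=13: queue=[E,A,G,B,F] q_used=1 → run E
t=14: queue=[E,A,G,B,F] q_used=2 → run E
t=15: queue=[A,G,B,F,E] q_used=0 → run A
t=16: queue=[A,G,B,F,E] q_used=1 → run A
t=17: queue=[A,G,B,F,E] q_used=2 → run A
t=18: queue=[G,B,F,E,A] q_used=0 → run G
t=19: queue=[G,B,F,E,A] q_used=1 → run G
t=20: queue=[G,B,F,E,A] q_used=2 → run G
t=21: queue=[B,F,E,A] q_used=0 → run B
t=22: queue=[B,F,E,A] q_used=1 → run B
t=23: queue=[B,F,E,A] q_used=2 → run B
t=24: queue=[F,E,A,B] q_used=0 → run F
t=25: queue=[F,E,A,B] q_used=1 → run F
t=26: queue=[F,E,A,B] q_used=2 → run F
t=27: queue=[E,A,B,F] q_used=0 → run E
t=28: queue=[E,A,B,F] q_used=1 → run E
t=29: queue=[E,A,B,F] q_used=2 → run E
t=30: queue=[A,B,F,E] q_used=0 → run A
t=31: queue=[A,B,F,E] q_used=1 → run A
t=32: queue=[B,F,E] q_used=0 → run B
t=33: queue=[F,E] q_used=0 → run F
t=34: queue=[E] q_used=0 → run E
t=35: (idle)
t=36: (idle)
t=37: (idle)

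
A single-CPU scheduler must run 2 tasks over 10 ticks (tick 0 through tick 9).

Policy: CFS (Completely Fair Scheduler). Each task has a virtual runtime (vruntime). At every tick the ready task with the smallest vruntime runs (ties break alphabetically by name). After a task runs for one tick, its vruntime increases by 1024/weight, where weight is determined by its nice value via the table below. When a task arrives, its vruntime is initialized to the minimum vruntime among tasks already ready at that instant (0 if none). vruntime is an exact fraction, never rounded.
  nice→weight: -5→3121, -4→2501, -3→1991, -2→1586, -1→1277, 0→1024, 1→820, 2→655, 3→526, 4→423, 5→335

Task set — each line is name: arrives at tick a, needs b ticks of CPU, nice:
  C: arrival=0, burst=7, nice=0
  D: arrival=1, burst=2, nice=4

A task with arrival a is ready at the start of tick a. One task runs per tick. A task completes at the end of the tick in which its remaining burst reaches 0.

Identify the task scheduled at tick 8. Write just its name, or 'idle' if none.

running at tick 8 = C

t=0: vr[C=0] → run C
t=1: vr[C=1 D=1] → run C
t=2: vr[C=2 D=1] → run D
t=3: vr[C=2 D=1447/423] → run C
t=4: vr[C=3 D=1447/423] → run C
t=5: vr[C=4 D=1447/423] → run D
t=6: vr[C=4] → run C
t=7: vr[C=5] → run C
t=8: vr[C=6] → run C
t=9: (idle)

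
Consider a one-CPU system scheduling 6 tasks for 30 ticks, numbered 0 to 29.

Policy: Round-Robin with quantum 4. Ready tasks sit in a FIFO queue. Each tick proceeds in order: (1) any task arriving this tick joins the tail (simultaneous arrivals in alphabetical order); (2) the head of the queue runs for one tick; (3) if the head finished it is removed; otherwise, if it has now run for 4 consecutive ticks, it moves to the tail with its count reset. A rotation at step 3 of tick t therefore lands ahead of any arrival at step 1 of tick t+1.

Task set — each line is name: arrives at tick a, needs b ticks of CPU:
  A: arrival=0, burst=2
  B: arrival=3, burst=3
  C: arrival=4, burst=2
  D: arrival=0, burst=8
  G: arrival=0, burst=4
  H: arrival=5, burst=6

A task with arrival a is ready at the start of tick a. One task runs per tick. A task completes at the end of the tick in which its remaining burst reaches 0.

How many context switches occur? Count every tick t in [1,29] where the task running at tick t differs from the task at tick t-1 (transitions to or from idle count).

t=0: queue=[A,D,G] q_used=0 → run A
t=1: queue=[A,D,G] q_used=1 → run A
t=2: queue=[D,G] q_used=0 → run D
t=3: queue=[D,G,B] q_used=1 → run D
t=4: queue=[D,G,B,C] q_used=2 → run D
t=5: queue=[D,G,B,C,H] q_used=3 → run D
t=6: queue=[G,B,C,H,D] q_used=0 → run G
t=7: queue=[G,B,C,H,D] q_used=1 → run G
t=8: queue=[G,B,C,H,D] q_used=2 → run G
t=9: queue=[G,B,C,H,D] q_used=3 → run G
t=10: queue=[B,C,H,D] q_used=0 → run B
t=11: queue=[B,C,H,D] q_used=1 → run B
t=12: queue=[B,C,H,D] q_used=2 → run B
t=13: queue=[C,H,D] q_used=0 → run C
t=14: queue=[C,H,D] q_used=1 → run C
t=15: queue=[H,D] q_used=0 → run H
t=16: queue=[H,D] q_used=1 → run H
t=17: queue=[H,D] q_used=2 → run H
t=18: queue=[H,D] q_used=3 → run H
t=19: queue=[D,H] q_used=0 → run D
t=20: queue=[D,H] q_used=1 → run D
t=21: queue=[D,H] q_used=2 → run D
t=22: queue=[D,H] q_used=3 → run D
t=23: queue=[H] q_used=0 → run H
t=24: queue=[H] q_used=1 → run H
t=25: (idle)
t=26: (idle)
t=27: (idle)
t=28: (idle)
t=29: (idle)

context switches = 8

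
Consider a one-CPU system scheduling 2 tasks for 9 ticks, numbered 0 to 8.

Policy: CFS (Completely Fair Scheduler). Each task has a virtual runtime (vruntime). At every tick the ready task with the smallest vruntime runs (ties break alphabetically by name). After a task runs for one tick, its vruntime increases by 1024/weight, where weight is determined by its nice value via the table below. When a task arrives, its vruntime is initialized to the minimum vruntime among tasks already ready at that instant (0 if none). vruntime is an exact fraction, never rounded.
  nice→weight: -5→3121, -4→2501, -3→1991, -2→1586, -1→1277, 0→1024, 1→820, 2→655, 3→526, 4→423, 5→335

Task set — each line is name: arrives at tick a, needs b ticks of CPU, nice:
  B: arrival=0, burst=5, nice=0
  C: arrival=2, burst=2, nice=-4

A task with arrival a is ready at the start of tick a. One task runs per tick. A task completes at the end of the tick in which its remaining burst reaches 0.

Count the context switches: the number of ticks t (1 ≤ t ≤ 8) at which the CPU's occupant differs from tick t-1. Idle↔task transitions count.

context switches = 3

t=0: vr[B=0] → run B
t=1: vr[B=1] → run B
t=2: vr[B=2 C=2] → run B
t=3: vr[B=3 C=2] → run C
t=4: vr[B=3 C=6026/2501] → run C
t=5: vr[B=3] → run B
t=6: vr[B=4] → run B
t=7: (idle)
t=8: (idle)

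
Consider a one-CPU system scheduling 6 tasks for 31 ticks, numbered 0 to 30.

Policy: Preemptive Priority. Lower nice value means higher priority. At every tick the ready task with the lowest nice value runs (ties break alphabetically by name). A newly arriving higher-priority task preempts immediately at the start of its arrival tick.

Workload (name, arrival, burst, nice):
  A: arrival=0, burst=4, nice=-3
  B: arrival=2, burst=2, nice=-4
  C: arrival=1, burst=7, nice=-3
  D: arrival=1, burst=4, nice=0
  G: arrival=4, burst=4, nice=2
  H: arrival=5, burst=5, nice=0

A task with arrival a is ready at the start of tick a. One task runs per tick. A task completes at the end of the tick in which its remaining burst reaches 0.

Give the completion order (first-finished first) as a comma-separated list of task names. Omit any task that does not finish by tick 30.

completion order = B, A, C, D, H, G

t=0: ready={A} → run A
t=1: ready={A,C,D} → run A
t=2: ready={A,B,C,D} → run B
t=3: ready={A,B,C,D} → run B
t=4: ready={A,C,D,G} → run A
t=5: ready={A,C,D,G,H} → run A
t=6: ready={C,D,G,H} → run C
t=7: ready={C,D,G,H} → run C
t=8: ready={C,D,G,H} → run C
t=9: ready={C,D,G,H} → run C
t=10: ready={C,D,G,H} → run C
t=11: ready={C,D,G,H} → run C
t=12: ready={C,D,G,H} → run C
t=13: ready={D,G,H} → run D
t=14: ready={D,G,H} → run D
t=15: ready={D,G,H} → run D
t=16: ready={D,G,H} → run D
t=17: ready={G,H} → run H
t=18: ready={G,H} → run H
t=19: ready={G,H} → run H
t=20: ready={G,H} → run H
t=21: ready={G,H} → run H
t=22: ready={G} → run G
t=23: ready={G} → run G
t=24: ready={G} → run G
t=25: ready={G} → run G
t=26: (idle)
t=27: (idle)
t=28: (idle)
t=29: (idle)
t=30: (idle)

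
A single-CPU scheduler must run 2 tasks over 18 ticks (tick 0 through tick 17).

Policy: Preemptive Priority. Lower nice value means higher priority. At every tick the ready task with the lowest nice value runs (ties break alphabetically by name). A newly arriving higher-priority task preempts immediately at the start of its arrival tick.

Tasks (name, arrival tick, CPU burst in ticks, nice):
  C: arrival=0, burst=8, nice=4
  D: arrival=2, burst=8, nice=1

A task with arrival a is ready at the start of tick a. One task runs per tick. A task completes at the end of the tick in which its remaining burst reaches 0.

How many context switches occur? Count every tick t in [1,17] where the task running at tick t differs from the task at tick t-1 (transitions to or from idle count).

t=0: ready={C} → run C
t=1: ready={C} → run C
t=2: ready={C,D} → run D
t=3: ready={C,D} → run D
t=4: ready={C,D} → run D
t=5: ready={C,D} → run D
t=6: ready={C,D} → run D
t=7: ready={C,D} → run D
t=8: ready={C,D} → run D
t=9: ready={C,D} → run D
t=10: ready={C} → run C
t=11: ready={C} → run C
t=12: ready={C} → run C
t=13: ready={C} → run C
t=14: ready={C} → run C
t=15: ready={C} → run C
t=16: (idle)
t=17: (idle)

context switches = 3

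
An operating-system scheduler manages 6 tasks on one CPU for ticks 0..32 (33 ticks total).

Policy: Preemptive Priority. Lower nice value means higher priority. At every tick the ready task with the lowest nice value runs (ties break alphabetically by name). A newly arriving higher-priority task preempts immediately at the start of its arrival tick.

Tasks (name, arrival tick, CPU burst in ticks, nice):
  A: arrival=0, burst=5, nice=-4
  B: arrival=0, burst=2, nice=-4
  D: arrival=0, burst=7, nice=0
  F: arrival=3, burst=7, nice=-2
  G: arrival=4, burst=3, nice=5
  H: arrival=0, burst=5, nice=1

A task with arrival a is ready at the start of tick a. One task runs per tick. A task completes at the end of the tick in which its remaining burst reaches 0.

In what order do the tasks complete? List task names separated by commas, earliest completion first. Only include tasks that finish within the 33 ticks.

t=0: ready={A,B,D,H} → run A
t=1: ready={A,B,D,H} → run A
t=2: ready={A,B,D,H} → run A
t=3: ready={A,B,D,F,H} → run A
t=4: ready={A,B,D,F,G,H} → run A
t=5: ready={B,D,F,G,H} → run B
t=6: ready={B,D,F,G,H} → run B
t=7: ready={D,F,G,H} → run F
t=8: ready={D,F,G,H} → run F
t=9: ready={D,F,G,H} → run F
t=10: ready={D,F,G,H} → run F
t=11: ready={D,F,G,H} → run F
t=12: ready={D,F,G,H} → run F
t=13: ready={D,F,G,H} → run F
t=14: ready={D,G,H} → run D
t=15: ready={D,G,H} → run D
t=16: ready={D,G,H} → run D
t=17: ready={D,G,H} → run D
t=18: ready={D,G,H} → run D
t=19: ready={D,G,H} → run D
t=20: ready={D,G,H} → run D
t=21: ready={G,H} → run H
t=22: ready={G,H} → run H
t=23: ready={G,H} → run H
t=24: ready={G,H} → run H
t=25: ready={G,H} → run H
t=26: ready={G} → run G
t=27: ready={G} → run G
t=28: ready={G} → run G
t=29: (idle)
t=30: (idle)
t=31: (idle)
t=32: (idle)

completion order = A, B, F, D, H, G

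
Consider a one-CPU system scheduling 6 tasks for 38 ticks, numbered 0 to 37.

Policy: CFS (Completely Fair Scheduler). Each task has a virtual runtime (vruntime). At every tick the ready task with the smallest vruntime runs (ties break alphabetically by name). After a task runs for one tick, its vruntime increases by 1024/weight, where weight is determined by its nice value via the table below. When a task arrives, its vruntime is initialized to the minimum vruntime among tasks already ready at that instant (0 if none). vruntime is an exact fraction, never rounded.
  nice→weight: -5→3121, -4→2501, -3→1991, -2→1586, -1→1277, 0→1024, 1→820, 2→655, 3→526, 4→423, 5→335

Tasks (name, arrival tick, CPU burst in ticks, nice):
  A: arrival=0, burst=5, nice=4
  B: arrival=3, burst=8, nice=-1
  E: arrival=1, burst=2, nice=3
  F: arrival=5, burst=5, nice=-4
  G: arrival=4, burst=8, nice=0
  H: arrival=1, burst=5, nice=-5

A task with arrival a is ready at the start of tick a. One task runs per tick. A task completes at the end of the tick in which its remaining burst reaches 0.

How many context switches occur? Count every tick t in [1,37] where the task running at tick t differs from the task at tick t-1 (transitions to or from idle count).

context switches = 29

t=0: vr[A=0] → run A
t=1: vr[A=1024/423 E=1024/423 H=1024/423] → run A
t=2: vr[A=2048/423 E=1024/423 H=1024/423] → run E
t=3: vr[A=2048/423 B=1024/423 E=485888/111249 H=1024/423] → run B
t=4: vr[A=2048/423 B=1740800/540171 E=485888/111249 G=1024/423 H=1024/423] → run G
t=5: vr[A=2048/423 B=1740800/540171 E=485888/111249 F=1024/423 G=1447/423 H=1024/423] → run F
t=6: vr[A=2048/423 B=1740800/540171 E=485888/111249 F=2994176/1057923 G=1447/423 H=1024/423] → run H
t=7: vr[A=2048/423 B=1740800/540171 E=485888/111249 F=2994176/1057923 G=1447/423 H=3629056/1320183] → run H
t=8: vr[A=2048/423 B=1740800/540171 E=485888/111249 F=2994176/1057923 G=1447/423 H=4062208/1320183] → run F
t=9: vr[A=2048/423 B=1740800/540171 E=485888/111249 F=3427328/1057923 G=1447/423 H=4062208/1320183] → run H
t=10: vr[A=2048/423 B=1740800/540171 E=485888/111249 F=3427328/1057923 G=1447/423 H=4495360/1320183] → run B
t=11: vr[A=2048/423 B=2173952/540171 E=485888/111249 F=3427328/1057923 G=1447/423 H=4495360/1320183] → run F
t=12: vr[A=2048/423 B=2173952/540171 E=485888/111249 F=3860480/1057923 G=1447/423 H=4495360/1320183] → run H
t=13: vr[A=2048/423 B=2173952/540171 E=485888/111249 F=3860480/1057923 G=1447/423 H=4928512/1320183] → run G
t=14: vr[A=2048/423 B=2173952/540171 E=485888/111249 F=3860480/1057923 G=1870/423 H=4928512/1320183] → run F
t=15: vr[A=2048/423 B=2173952/540171 E=485888/111249 F=4293632/1057923 G=1870/423 H=4928512/1320183] → run H
t=16: vr[A=2048/423 B=2173952/540171 E=485888/111249 F=4293632/1057923 G=1870/423] → run B
t=17: vr[A=2048/423 B=2607104/540171 E=485888/111249 F=4293632/1057923 G=1870/423] → run F
t=18: vr[A=2048/423 B=2607104/540171 E=485888/111249 G=1870/423] → run E
t=19: vr[A=2048/423 B=2607104/540171 G=1870/423] → run G
t=20: vr[A=2048/423 B=2607104/540171 G=2293/423] → run B
t=21: vr[A=2048/423 B=3040256/540171 G=2293/423] → run A
t=22: vr[A=1024/141 B=3040256/540171 G=2293/423] → run G
t=23: vr[A=1024/141 B=3040256/540171 G=2716/423] → run B
t=24: vr[A=1024/141 B=3473408/540171 G=2716/423] → run G
t=25: vr[A=1024/141 B=3473408/540171 G=3139/423] → run B
t=26: vr[A=1024/141 B=3906560/540171 G=3139/423] → run B
t=27: vr[A=1024/141 B=4339712/540171 G=3139/423] → run A
t=28: vr[A=4096/423 B=4339712/540171 G=3139/423] → run G
t=29: vr[A=4096/423 B=4339712/540171 G=3562/423] → run B
t=30: vr[A=4096/423 G=3562/423] → run G
t=31: vr[A=4096/423 G=3985/423] → run G
t=32: vr[A=4096/423] → run A
t=33: (idle)
t=34: (idle)
t=35: (idle)
t=36: (idle)
t=37: (idle)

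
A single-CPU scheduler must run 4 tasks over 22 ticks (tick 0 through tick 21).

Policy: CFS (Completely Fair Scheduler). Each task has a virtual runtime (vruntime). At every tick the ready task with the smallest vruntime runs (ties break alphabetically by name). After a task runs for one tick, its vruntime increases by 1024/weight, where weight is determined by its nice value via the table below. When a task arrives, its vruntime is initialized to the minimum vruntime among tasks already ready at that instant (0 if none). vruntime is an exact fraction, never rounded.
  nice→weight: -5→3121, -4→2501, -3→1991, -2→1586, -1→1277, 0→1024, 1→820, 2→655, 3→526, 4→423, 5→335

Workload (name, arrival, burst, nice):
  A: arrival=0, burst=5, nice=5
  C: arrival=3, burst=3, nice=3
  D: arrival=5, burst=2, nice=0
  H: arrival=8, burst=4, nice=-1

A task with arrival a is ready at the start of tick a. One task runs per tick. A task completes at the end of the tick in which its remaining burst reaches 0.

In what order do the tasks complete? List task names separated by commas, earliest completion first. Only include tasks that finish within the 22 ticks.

completion order = D, A, C, H

t=0: vr[A=0] → run A
t=1: vr[A=1024/335] → run A
t=2: vr[A=2048/335] → run A
t=3: vr[A=3072/335 C=3072/335] → run A
t=4: vr[A=4096/335 C=3072/335] → run C
t=5: vr[A=4096/335 C=979456/88105 D=979456/88105] → run C
t=6: vr[A=4096/335 C=1150976/88105 D=979456/88105] → run D
t=7: vr[A=4096/335 C=1150976/88105 D=1067561/88105] → run D
t=8: vr[A=4096/335 C=1150976/88105 H=4096/335] → run A
t=9: vr[C=1150976/88105 H=4096/335] → run H
t=10: vr[C=1150976/88105 H=5573632/427795] → run H
t=11: vr[C=1150976/88105 H=5916672/427795] → run C
t=12: vr[H=5916672/427795] → run H
t=13: vr[H=6259712/427795] → run H
t=14: (idle)
t=15: (idle)
t=16: (idle)
t=17: (idle)
t=18: (idle)
t=19: (idle)
t=20: (idle)
t=21: (idle)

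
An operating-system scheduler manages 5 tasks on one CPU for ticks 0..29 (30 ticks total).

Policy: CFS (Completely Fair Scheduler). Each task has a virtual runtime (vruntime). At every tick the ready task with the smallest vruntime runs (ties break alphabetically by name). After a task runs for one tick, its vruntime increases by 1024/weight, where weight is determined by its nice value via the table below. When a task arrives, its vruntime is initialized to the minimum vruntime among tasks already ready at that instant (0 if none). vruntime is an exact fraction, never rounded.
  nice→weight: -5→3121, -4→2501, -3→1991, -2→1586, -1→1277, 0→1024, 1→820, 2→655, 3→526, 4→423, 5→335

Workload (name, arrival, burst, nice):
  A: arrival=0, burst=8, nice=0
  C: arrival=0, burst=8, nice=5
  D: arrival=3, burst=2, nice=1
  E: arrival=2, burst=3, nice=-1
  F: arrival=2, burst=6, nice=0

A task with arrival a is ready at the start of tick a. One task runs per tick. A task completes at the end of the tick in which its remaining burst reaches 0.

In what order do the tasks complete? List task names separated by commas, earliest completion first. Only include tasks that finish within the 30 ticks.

completion order = D, E, F, A, C

t=0: vr[A=0 C=0] → run A
t=1: vr[A=1 C=0] → run C
t=2: vr[A=1 C=1024/335 E=1 F=1] → run A
t=3: vr[A=2 C=1024/335 D=1 E=1 F=1] → run D
t=4: vr[A=2 C=1024/335 D=461/205 E=1 F=1] → run E
t=5: vr[A=2 C=1024/335 D=461/205 E=2301/1277 F=1] → run F
t=6: vr[A=2 C=1024/335 D=461/205 E=2301/1277 F=2] → run E
t=7: vr[A=2 C=1024/335 D=461/205 E=3325/1277 F=2] → run A
t=8: vr[A=3 C=1024/335 D=461/205 E=3325/1277 F=2] → run F
t=9: vr[A=3 C=1024/335 D=461/205 E=3325/1277 F=3] → run D
t=10: vr[A=3 C=1024/335 E=3325/1277 F=3] → run E
t=11: vr[A=3 C=1024/335 F=3] → run A
t=12: vr[A=4 C=1024/335 F=3] → run F
t=13: vr[A=4 C=1024/335 F=4] → run C
t=14: vr[A=4 C=2048/335 F=4] → run A
t=15: vr[A=5 C=2048/335 F=4] → run F
t=16: vr[A=5 C=2048/335 F=5] → run A
t=17: vr[A=6 C=2048/335 F=5] → run F
t=18: vr[A=6 C=2048/335 F=6] → run A
t=19: vr[A=7 C=2048/335 F=6] → run F
t=20: vr[A=7 C=2048/335] → run C
t=21: vr[A=7 C=3072/335] → run A
t=22: vr[C=3072/335] → run C
t=23: vr[C=4096/335] → run C
t=24: vr[C=1024/67] → run C
t=25: vr[C=6144/335] → run C
t=26: vr[C=7168/335] → run C
t=27: (idle)
t=28: (idle)
t=29: (idle)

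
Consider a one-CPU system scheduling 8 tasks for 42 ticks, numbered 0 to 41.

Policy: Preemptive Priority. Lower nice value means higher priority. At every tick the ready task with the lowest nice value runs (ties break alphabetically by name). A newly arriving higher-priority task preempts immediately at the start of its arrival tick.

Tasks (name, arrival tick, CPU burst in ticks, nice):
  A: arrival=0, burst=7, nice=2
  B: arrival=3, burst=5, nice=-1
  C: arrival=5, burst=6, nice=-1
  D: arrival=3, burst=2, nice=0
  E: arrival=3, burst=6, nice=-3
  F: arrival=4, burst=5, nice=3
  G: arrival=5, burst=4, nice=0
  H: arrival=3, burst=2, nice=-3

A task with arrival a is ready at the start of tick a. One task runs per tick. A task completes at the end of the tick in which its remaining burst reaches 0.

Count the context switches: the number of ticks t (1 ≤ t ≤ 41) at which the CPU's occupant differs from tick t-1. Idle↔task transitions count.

t=0: ready={A} → run A
t=1: ready={A} → run A
t=2: ready={A} → run A
t=3: ready={A,B,D,E,H} → run E
t=4: ready={A,B,D,E,F,H} → run E
t=5: ready={A,B,C,D,E,F,G,H} → run E
t=6: ready={A,B,C,D,E,F,G,H} → run E
t=7: ready={A,B,C,D,E,F,G,H} → run E
t=8: ready={A,B,C,D,E,F,G,H} → run E
t=9: ready={A,B,C,D,F,G,H} → run H
t=10: ready={A,B,C,D,F,G,H} → run H
t=11: ready={A,B,C,D,F,G} → run B
t=12: ready={A,B,C,D,F,G} → run B
t=13: ready={A,B,C,D,F,G} → run B
t=14: ready={A,B,C,D,F,G} → run B
t=15: ready={A,B,C,D,F,G} → run B
t=16: ready={A,C,D,F,G} → run C
t=17: ready={A,C,D,F,G} → run C
t=18: ready={A,C,D,F,G} → run C
t=19: ready={A,C,D,F,G} → run C
t=20: ready={A,C,D,F,G} → run C
t=21: ready={A,C,D,F,G} → run C
t=22: ready={A,D,F,G} → run D
t=23: ready={A,D,F,G} → run D
t=24: ready={A,F,G} → run G
t=25: ready={A,F,G} → run G
t=26: ready={A,F,G} → run G
t=27: ready={A,F,G} → run G
t=28: ready={A,F} → run A
t=29: ready={A,F} → run A
t=30: ready={A,F} → run A
t=31: ready={A,F} → run A
t=32: ready={F} → run F
t=33: ready={F} → run F
t=34: ready={F} → run F
t=35: ready={F} → run F
t=36: ready={F} → run F
t=37: (idle)
t=38: (idle)
t=39: (idle)
t=40: (idle)
t=41: (idle)

context switches = 9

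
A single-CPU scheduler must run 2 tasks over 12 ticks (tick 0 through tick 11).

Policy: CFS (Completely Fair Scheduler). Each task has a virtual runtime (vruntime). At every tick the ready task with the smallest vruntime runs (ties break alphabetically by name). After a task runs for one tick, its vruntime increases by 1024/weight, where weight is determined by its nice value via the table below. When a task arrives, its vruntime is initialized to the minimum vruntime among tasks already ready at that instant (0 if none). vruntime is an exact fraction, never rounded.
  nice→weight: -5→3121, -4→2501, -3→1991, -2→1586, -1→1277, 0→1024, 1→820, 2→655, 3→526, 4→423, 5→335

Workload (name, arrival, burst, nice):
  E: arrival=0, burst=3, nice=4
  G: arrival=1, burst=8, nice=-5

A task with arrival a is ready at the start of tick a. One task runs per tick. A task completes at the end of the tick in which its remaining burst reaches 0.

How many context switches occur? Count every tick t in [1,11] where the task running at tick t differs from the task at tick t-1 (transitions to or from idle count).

t=0: vr[E=0] → run E
t=1: vr[E=1024/423 G=1024/423] → run E
t=2: vr[E=2048/423 G=1024/423] → run G
t=3: vr[E=2048/423 G=3629056/1320183] → run G
t=4: vr[E=2048/423 G=4062208/1320183] → run G
t=5: vr[E=2048/423 G=4495360/1320183] → run G
t=6: vr[E=2048/423 G=4928512/1320183] → run G
t=7: vr[E=2048/423 G=5361664/1320183] → run G
t=8: vr[E=2048/423 G=5794816/1320183] → run G
t=9: vr[E=2048/423 G=6227968/1320183] → run G
t=10: vr[E=2048/423] → run E
t=11: (idle)

context switches = 3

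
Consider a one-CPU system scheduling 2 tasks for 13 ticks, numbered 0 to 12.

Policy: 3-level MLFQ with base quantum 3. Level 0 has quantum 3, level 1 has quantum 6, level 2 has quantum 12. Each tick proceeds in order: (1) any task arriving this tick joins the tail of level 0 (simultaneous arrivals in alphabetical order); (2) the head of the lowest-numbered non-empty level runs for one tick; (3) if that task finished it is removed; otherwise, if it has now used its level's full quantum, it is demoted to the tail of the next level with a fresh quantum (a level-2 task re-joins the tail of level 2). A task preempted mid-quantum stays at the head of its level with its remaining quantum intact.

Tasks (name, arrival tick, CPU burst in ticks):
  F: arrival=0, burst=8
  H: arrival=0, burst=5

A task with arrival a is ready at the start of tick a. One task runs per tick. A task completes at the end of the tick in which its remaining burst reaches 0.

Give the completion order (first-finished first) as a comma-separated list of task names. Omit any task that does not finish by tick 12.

t=0: L0/L1/L2 = FH/-/- → run F
t=1: L0/L1/L2 = FH/-/- → run F
t=2: L0/L1/L2 = FH/-/- → run F
t=3: L0/L1/L2 = H/F/- → run H
t=4: L0/L1/L2 = H/F/- → run H
t=5: L0/L1/L2 = H/F/- → run H
t=6: L0/L1/L2 = -/FH/- → run F
t=7: L0/L1/L2 = -/FH/- → run F
t=8: L0/L1/L2 = -/FH/- → run F
t=9: L0/L1/L2 = -/FH/- → run F
t=10: L0/L1/L2 = -/FH/- → run F
t=11: L0/L1/L2 = -/H/- → run H
t=12: L0/L1/L2 = -/H/- → run H

completion order = F, H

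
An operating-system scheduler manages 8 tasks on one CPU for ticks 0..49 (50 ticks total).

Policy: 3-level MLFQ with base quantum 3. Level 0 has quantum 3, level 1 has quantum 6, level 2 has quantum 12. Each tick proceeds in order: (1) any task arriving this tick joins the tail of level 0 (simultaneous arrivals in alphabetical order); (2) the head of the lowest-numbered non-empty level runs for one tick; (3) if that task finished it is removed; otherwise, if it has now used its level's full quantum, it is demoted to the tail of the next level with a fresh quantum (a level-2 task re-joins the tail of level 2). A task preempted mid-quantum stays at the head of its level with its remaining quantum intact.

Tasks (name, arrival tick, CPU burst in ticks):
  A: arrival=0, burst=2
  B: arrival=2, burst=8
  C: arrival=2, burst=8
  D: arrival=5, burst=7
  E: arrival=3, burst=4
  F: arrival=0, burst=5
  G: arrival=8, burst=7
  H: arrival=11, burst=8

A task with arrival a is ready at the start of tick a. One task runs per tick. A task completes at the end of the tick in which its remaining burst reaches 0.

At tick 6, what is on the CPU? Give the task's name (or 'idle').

running at tick 6 = B

t=0: L0/L1/L2 = AF/-/- → run A
t=1: L0/L1/L2 = AF/-/- → run A
t=2: L0/L1/L2 = FBC/-/- → run F
t=3: L0/L1/L2 = FBCE/-/- → run F
t=4: L0/L1/L2 = FBCE/-/- → run F
t=5: L0/L1/L2 = BCED/F/- → run B
t=6: L0/L1/L2 = BCED/F/- → run B
t=7: L0/L1/L2 = BCED/F/- → run B
t=8: L0/L1/L2 = CEDG/FB/- → run C
t=9: L0/L1/L2 = CEDG/FB/- → run C
t=10: L0/L1/L2 = CEDG/FB/- → run C
t=11: L0/L1/L2 = EDGH/FBC/- → run E
t=12: L0/L1/L2 = EDGH/FBC/- → run E
t=13: L0/L1/L2 = EDGH/FBC/- → run E
t=14: L0/L1/L2 = DGH/FBCE/- → run D
t=15: L0/L1/L2 = DGH/FBCE/- → run D
t=16: L0/L1/L2 = DGH/FBCE/- → run D
t=17: L0/L1/L2 = GH/FBCED/- → run G
t=18: L0/L1/L2 = GH/FBCED/- → run G
t=19: L0/L1/L2 = GH/FBCED/- → run G
t=20: L0/L1/L2 = H/FBCEDG/- → run H
t=21: L0/L1/L2 = H/FBCEDG/- → run H
t=22: L0/L1/L2 = H/FBCEDG/- → run H
t=23: L0/L1/L2 = -/FBCEDGH/- → run F
t=24: L0/L1/L2 = -/FBCEDGH/- → run F
t=25: L0/L1/L2 = -/BCEDGH/- → run B
t=26: L0/L1/L2 = -/BCEDGH/- → run B
t=27: L0/L1/L2 = -/BCEDGH/- → run B
t=28: L0/L1/L2 = -/BCEDGH/- → run B
t=29: L0/L1/L2 = -/BCEDGH/- → run B
t=30: L0/L1/L2 = -/CEDGH/- → run C
t=31: L0/L1/L2 = -/CEDGH/- → run C
t=32: L0/L1/L2 = -/CEDGH/- → run C
t=33: L0/L1/L2 = -/CEDGH/- → run C
t=34: L0/L1/L2 = -/CEDGH/- → run C
t=35: L0/L1/L2 = -/EDGH/- → run E
t=36: L0/L1/L2 = -/DGH/- → run D
t=37: L0/L1/L2 = -/DGH/- → run D
t=38: L0/L1/L2 = -/DGH/- → run D
t=39: L0/L1/L2 = -/DGH/- → run D
t=40: L0/L1/L2 = -/GH/- → run G
t=41: L0/L1/L2 = -/GH/- → run G
t=42: L0/L1/L2 = -/GH/- → run G
t=43: L0/L1/L2 = -/GH/- → run G
t=44: L0/L1/L2 = -/H/- → run H
t=45: L0/L1/L2 = -/H/- → run H
t=46: L0/L1/L2 = -/H/- → run H
t=47: L0/L1/L2 = -/H/- → run H
t=48: L0/L1/L2 = -/H/- → run H
t=49: (idle)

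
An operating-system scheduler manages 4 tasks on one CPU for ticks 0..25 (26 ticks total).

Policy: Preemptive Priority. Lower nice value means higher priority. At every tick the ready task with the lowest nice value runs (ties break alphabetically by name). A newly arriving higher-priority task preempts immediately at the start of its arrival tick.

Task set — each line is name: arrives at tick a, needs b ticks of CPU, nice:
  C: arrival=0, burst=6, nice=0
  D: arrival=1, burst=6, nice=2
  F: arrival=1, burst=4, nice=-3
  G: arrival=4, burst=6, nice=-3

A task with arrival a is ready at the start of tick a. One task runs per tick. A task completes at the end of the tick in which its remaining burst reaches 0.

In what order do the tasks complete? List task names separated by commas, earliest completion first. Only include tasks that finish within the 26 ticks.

completion order = F, G, C, D

t=0: ready={C} → run C
t=1: ready={C,D,F} → run F
t=2: ready={C,D,F} → run F
t=3: ready={C,D,F} → run F
t=4: ready={C,D,F,G} → run F
t=5: ready={C,D,G} → run G
t=6: ready={C,D,G} → run G
t=7: ready={C,D,G} → run G
t=8: ready={C,D,G} → run G
t=9: ready={C,D,G} → run G
t=10: ready={C,D,G} → run G
t=11: ready={C,D} → run C
t=12: ready={C,D} → run C
t=13: ready={C,D} → run C
t=14: ready={C,D} → run C
t=15: ready={C,D} → run C
t=16: ready={D} → run D
t=17: ready={D} → run D
t=18: ready={D} → run D
t=19: ready={D} → run D
t=20: ready={D} → run D
t=21: ready={D} → run D
t=22: (idle)
t=23: (idle)
t=24: (idle)
t=25: (idle)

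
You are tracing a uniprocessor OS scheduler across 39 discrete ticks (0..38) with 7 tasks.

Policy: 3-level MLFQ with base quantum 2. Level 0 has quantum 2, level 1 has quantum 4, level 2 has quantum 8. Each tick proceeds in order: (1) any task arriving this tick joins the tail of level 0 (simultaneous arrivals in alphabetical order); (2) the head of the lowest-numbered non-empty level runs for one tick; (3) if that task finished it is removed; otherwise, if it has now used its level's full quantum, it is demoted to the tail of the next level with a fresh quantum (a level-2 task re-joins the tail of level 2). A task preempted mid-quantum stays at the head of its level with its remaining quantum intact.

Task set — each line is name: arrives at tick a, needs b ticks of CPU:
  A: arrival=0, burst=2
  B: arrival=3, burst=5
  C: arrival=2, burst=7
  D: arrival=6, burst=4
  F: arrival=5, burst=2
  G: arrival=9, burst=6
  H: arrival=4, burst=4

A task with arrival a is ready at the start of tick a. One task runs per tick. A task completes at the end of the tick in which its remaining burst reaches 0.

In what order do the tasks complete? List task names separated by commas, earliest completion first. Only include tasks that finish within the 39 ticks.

t=0: L0/L1/L2 = A/-/- → run A
t=1: L0/L1/L2 = A/-/- → run A
t=2: L0/L1/L2 = C/-/- → run C
t=3: L0/L1/L2 = CB/-/- → run C
t=4: L0/L1/L2 = BH/C/- → run B
t=5: L0/L1/L2 = BHF/C/- → run B
t=6: L0/L1/L2 = HFD/CB/- → run H
t=7: L0/L1/L2 = HFD/CB/- → run H
t=8: L0/L1/L2 = FD/CBH/- → run F
t=9: L0/L1/L2 = FDG/CBH/- → run F
t=10: L0/L1/L2 = DG/CBH/- → run D
t=11: L0/L1/L2 = DG/CBH/- → run D
t=12: L0/L1/L2 = G/CBHD/- → run G
t=13: L0/L1/L2 = G/CBHD/- → run G
t=14: L0/L1/L2 = -/CBHDG/- → run C
t=15: L0/L1/L2 = -/CBHDG/- → run C
t=16: L0/L1/L2 = -/CBHDG/- → run C
t=17: L0/L1/L2 = -/CBHDG/- → run C
t=18: L0/L1/L2 = -/BHDG/C → run B
t=19: L0/L1/L2 = -/BHDG/C → run B
t=20: L0/L1/L2 = -/BHDG/C → run B
t=21: L0/L1/L2 = -/HDG/C → run H
t=22: L0/L1/L2 = -/HDG/C → run H
t=23: L0/L1/L2 = -/DG/C → run D
t=24: L0/L1/L2 = -/DG/C → run D
t=25: L0/L1/L2 = -/G/C → run G
t=26: L0/L1/L2 = -/G/C → run G
t=27: L0/L1/L2 = -/G/C → run G
t=28: L0/L1/L2 = -/G/C → run G
t=29: L0/L1/L2 = -/-/C → run C
t=30: (idle)
t=31: (idle)
t=32: (idle)
t=33: (idle)
t=34: (idle)
t=35: (idle)
t=36: (idle)
t=37: (idle)
t=38: (idle)

completion order = A, F, B, H, D, G, C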